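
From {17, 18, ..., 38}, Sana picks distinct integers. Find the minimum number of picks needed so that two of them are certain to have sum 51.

14

Group the elements by complementary pair {x, 51−x}: {17,34}, {18,33}, {19,32}, …, giving 9 two-element pairs and 4 integers whose partner 51−x falls outside [17,38].
Treating each of those 13 groups as a pigeonhole, one can pick one integer per group — 13 integers — with no two summing to 51.
The 14th integer lands in an occupied pair, forcing a sum of 51.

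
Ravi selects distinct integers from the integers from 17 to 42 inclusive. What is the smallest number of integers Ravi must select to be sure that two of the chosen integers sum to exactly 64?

17

A set avoiding the sum 64 can contain at most one of each pair {x, 64−x}, plus the 6 elements whose complement lies outside the range or equal to its own complement.
The integers 17, …, 32 (16 of them) are such a set: any two sum to at least 17+18 = 35 and at most 31+32 = 63 < 64.
Any 17th integer completes one of the 10 pairs, so 17 choices force a sum of 64.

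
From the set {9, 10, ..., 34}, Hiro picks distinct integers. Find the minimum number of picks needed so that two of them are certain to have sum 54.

A set avoiding the sum 54 can contain at most one of each pair {x, 54−x}, plus the 12 elements whose complement lies outside the range or equal to its own complement.
The integers 9, …, 27 (19 of them) are such a set: any two sum to at least 9+10 = 19 and at most 26+27 = 53 < 54.
Any 20th integer completes one of the 7 pairs, so 20 choices force a sum of 54.

20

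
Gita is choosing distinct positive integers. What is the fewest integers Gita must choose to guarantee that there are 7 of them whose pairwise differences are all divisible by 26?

Integers whose pairwise differences are multiples of 26 are exactly those sharing a remainder mod 26. Pigeonhole: the 26 residue classes mod 26 are the pigeonholes.
With 156 integers one could put 6 in each residue class and have no class reach 7.
The 157th integer pushes some class to 7, so 26·6 + 1 = 157.

157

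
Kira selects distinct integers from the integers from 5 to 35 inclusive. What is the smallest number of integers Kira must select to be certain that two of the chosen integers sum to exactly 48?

21

A set avoiding the sum 48 can contain at most one of each pair {x, 48−x}, plus the 9 elements whose complement lies outside the range or equal to its own complement.
The integers 5, …, 24 (20 of them) are such a set: any two sum to at least 5+6 = 11 and at most 23+24 = 47 < 48.
By the pigeonhole principle, any 21st integer completes one of the 11 pairs, so 21 choices force a sum of 48.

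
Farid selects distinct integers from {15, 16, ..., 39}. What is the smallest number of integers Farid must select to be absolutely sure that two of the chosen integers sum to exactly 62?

Group the elements by complementary pair {x, 62−x}: {23,39}, {24,38}, {25,37}, …, giving 8 two-element pairs, the single value 31 (it cannot pair with itself since the integers are distinct), and 8 integers whose partner 62−x falls outside [15,39].
By pigeonhole, treating each of those 17 groups as a pigeonhole, one can pick one integer per group — 17 integers — with no two summing to 62.
The 18th integer lands in an occupied pair, forcing a sum of 62.

18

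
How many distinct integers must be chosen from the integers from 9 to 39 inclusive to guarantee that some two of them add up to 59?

A set avoiding the sum 59 can contain at most one of each pair {x, 59−x}, plus the 11 elements whose complement lies outside the range.
The integers 9, …, 29 (21 of them) are such a set: any two sum to at least 9+10 = 19 and at most 28+29 = 57 < 59.
Any 22nd integer completes one of the 10 pairs, so 22 choices force a sum of 59.

22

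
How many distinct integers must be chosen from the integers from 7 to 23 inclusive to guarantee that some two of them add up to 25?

Two chosen integers sum to 25 exactly when both halves of some pair {x, 25−x} with 7 ≤ x ≤ 25−x ≤ 18 are chosen — 6 such pairs.
The remaining 5 elements (those with no distinct partner in range) can never complete a 25-sum, so the worst case takes all of them and one from each pair: 5 + 6 = 11.
By the pigeonhole principle, the 12th integer has to be the second member of some pair, so 11 + 1 = 12.

12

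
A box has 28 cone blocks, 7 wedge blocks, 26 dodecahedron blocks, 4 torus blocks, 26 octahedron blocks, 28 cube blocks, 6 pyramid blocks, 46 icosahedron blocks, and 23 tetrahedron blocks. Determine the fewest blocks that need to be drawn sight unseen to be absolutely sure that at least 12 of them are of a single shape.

Pigeonhole: put each drawn block into a box by shape. The largest draw with every box below 12 takes min(count, 11) from each shape; shapes with fewer than 11 contribute all they have.
Σ min(cᵢ, 11) = 11 + 7 + 11 + 4 + 11 + 11 + 6 + 11 + 11 = 83.
Draw number 83 + 1 = 84 must push one box to 12.

84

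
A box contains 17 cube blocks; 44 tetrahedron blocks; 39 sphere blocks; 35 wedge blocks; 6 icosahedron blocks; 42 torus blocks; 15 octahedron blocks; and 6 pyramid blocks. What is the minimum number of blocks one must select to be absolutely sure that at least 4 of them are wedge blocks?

173

In the worst case for collecting wedge blocks, every non-wedge block comes out first.
There are 17 + 44 + 39 + 6 + 42 + 15 + 6 = 169 non-wedge blocks altogether.
After those, each further block must be wedge, so 169 + 4 = 173 draws guarantee 4 wedge blocks.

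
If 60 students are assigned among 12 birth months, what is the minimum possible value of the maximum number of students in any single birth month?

5

The 12 birth months are the holes and the 60 students are the pigeons.
If every birth month held at most 4 students, the total would be at most 12 × 4 = 48, which is less than 60.
So some birth month holds at least ⌈60/12⌉ = 5 students.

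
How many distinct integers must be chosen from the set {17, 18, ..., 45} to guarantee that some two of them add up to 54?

Group the elements by complementary pair {x, 54−x}: {17,37}, {18,36}, {19,35}, …, giving 10 two-element pairs, the single value 27 (it cannot pair with itself since the integers are distinct), and 8 integers whose partner 54−x falls outside [17,45].
By the pigeonhole principle, treating each of those 19 groups as a pigeonhole, one can pick one integer per group — 19 integers — with no two summing to 54.
The 20th integer lands in an occupied pair, forcing a sum of 54.

20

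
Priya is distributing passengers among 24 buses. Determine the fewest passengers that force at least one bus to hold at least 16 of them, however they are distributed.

With 360 passengers one could put exactly 15 in each of the 24 buses, and no bus would reach 16.
By the pigeonhole principle, one more passenger must land in a bus that already has 15, giving it 16.
So 24 × 15 + 1 = 361 passengers are required.

361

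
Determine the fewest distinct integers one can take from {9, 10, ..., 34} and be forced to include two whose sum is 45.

15

Group the elements by complementary pair {x, 45−x}: {11,34}, {12,33}, {13,32}, …, giving 12 two-element pairs and 2 integers whose partner 45−x falls outside [9,34].
Pigeonhole: treating each of those 14 groups as a pigeonhole, one can pick one integer per group — 14 integers — with no two summing to 45.
The 15th integer lands in an occupied pair, forcing a sum of 45.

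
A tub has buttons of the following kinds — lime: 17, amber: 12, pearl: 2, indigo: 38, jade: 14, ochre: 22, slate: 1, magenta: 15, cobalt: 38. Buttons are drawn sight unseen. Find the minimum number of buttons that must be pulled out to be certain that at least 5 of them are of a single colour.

32

Pigeonhole: put each drawn button into a box by colour. The largest draw with every box below 5 takes min(count, 4) from each colour; colours with fewer than 4 contribute all they have.
Σ min(cᵢ, 4) = 4 + 4 + 2 + 4 + 4 + 4 + 1 + 4 + 4 = 31.
Draw number 31 + 1 = 32 must push one box to 5.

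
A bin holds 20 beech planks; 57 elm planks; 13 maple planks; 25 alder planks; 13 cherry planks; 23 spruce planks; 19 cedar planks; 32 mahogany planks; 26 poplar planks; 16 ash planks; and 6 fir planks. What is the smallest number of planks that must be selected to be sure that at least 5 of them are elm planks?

198

In the worst case for collecting elm planks, every non-elm plank comes out first.
There are 20 + 13 + 25 + 13 + 23 + 19 + 32 + 26 + 16 + 6 = 193 non-elm planks altogether.
After those, each further plank must be elm, so 193 + 5 = 198 draws guarantee 5 elm planks.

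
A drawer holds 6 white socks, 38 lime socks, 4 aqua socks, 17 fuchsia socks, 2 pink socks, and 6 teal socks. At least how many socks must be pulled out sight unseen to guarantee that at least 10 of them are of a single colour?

An adversary could hand out at most 9 socks per colour (4 colours run out sooner): 6 + 9 + 4 + 9 + 2 + 6 = 36 socks and still no colour has 10.
One more sock lands in a colour already at 9, so 37 draws are enough and 36 are not.

37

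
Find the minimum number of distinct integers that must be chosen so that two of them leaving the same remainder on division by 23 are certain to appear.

The 23 residue classes mod 23 are the pigeonholes.
With 23 integers one could put 1 in each residue class and have no class reach 2.
The 24th integer pushes some class to 2, so 23·1 + 1 = 24.

24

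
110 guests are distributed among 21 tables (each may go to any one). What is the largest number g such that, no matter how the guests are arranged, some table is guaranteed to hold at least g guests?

6

Pigeonhole: the 21 tables are the holes and the 110 guests are the pigeons.
If every table held at most 5 guests, the total would be at most 21 × 5 = 105, which is less than 110.
So some table holds at least ⌈110/21⌉ = 6 guests.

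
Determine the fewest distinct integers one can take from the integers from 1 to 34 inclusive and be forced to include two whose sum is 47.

24

A set avoiding the sum 47 can contain at most one of each pair {x, 47−x}, plus the 12 elements whose complement lies outside the range.
The integers 1, …, 23 (23 of them) are such a set: any two sum to at least 1+2 = 3 and at most 22+23 = 45 < 47.
Any 24th integer completes one of the 11 pairs, so 24 choices force a sum of 47.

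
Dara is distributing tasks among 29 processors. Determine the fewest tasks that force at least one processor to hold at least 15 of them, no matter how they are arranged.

With 406 tasks one could put exactly 14 in each of the 29 processors, and no processor would reach 15.
One more task must land in a processor that already has 14, giving it 15.
So 29 × 14 + 1 = 407 tasks are required.

407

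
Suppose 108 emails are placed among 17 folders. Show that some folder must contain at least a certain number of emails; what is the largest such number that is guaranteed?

The 17 folders are the holes and the 108 emails are the pigeons.
If every folder held at most 6 emails, the total would be at most 17 × 6 = 102, which is less than 108.
So some folder holds at least ⌈108/17⌉ = 7 emails.

7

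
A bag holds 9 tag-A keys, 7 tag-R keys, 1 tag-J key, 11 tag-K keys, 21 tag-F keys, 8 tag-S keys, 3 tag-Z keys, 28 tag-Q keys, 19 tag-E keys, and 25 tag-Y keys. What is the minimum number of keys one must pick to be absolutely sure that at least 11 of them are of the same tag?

79

An adversary could hand out at most 10 keys per tag (5 tags run out sooner): 9 + 7 + 1 + 10 + 10 + 8 + 3 + 10 + 10 + 10 = 78 keys and still no tag has 11.
Pigeonhole: one more key lands in a tag already at 10, so 79 draws are enough and 78 are not.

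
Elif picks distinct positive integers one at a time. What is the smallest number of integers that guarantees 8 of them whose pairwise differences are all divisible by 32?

225

Integers whose pairwise differences are multiples of 32 are exactly those sharing a remainder mod 32. By the pigeonhole principle, the 32 residue classes mod 32 are the pigeonholes.
With 224 integers one could put 7 in each residue class and have no class reach 8.
The 225th integer pushes some class to 8, so 32·7 + 1 = 225.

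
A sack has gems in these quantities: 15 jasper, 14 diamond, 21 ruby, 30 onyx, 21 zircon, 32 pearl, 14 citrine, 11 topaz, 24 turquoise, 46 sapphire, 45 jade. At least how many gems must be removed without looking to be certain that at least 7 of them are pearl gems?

In the worst case for collecting pearl gems, every non-pearl gem comes out first.
There are 15 + 14 + 21 + 30 + 21 + 14 + 11 + 24 + 46 + 45 = 241 non-pearl gems altogether.
After those, each further gem must be pearl, so 241 + 7 = 248 draws guarantee 7 pearl gems.

248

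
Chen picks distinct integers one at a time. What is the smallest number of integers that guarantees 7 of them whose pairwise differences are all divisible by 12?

73

Integers whose pairwise differences are multiples of 12 are exactly those sharing a remainder mod 12. Pigeonhole: the 12 residue classes mod 12 are the pigeonholes.
With 72 integers one could put 6 in each residue class and have no class reach 7.
The 73rd integer pushes some class to 7, so 12·6 + 1 = 73.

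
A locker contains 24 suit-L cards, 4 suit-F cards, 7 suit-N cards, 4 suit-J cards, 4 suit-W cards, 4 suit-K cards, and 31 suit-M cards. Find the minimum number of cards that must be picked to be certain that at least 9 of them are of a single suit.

40

An adversary could hand out at most 8 cards per suit (5 suits run out sooner): 8 + 4 + 7 + 4 + 4 + 4 + 8 = 39 cards and still no suit has 9.
One more card lands in a suit already at 8, so 40 draws are enough and 39 are not.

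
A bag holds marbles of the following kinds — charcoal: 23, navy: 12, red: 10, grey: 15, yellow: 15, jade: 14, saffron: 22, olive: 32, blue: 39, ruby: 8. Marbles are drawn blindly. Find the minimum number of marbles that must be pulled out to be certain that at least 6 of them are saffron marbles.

174

In the worst case for collecting saffron marbles, every non-saffron marble comes out first.
There are 23 + 12 + 10 + 15 + 15 + 14 + 32 + 39 + 8 = 168 non-saffron marbles altogether.
After those, each further marble must be saffron, so 168 + 6 = 174 draws guarantee 6 saffron marbles.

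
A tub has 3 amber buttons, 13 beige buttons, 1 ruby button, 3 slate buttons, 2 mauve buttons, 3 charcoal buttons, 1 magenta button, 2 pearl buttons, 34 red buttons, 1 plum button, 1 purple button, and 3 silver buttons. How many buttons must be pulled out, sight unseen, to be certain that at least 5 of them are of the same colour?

Pigeonhole: the 12 colours are the holes; the buttons drawn are the pigeons.
To avoid 5 of any one colour, the worst case takes at most 4 of each colour, or every button of a colour that has fewer than 4.
That gives 3 + 4 + 1 + 3 + 2 + 3 + 1 + 2 + 4 + 1 + 1 + 3 = 28 buttons with no colour reaching 5.
The next button forces some colour to 5, so 28 + 1 = 29.

29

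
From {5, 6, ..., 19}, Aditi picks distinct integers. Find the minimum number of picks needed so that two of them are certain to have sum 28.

11

Group the elements by complementary pair {x, 28−x}: {9,19}, {10,18}, {11,17}, …, giving 5 two-element pairs, the single value 14 (it cannot pair with itself since the integers are distinct), and 4 integers whose partner 28−x falls outside [5,19].
Treating each of those 10 groups as a pigeonhole, one can pick one integer per group — 10 integers — with no two summing to 28.
The 11th integer lands in an occupied pair, forcing a sum of 28.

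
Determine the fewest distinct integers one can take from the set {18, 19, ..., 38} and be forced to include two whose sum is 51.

14

A set avoiding the sum 51 can contain at most one of each pair {x, 51−x}, plus the 5 elements whose complement lies outside the range.
The integers 26, …, 38 (13 of them) are such a set: any two sum to at least 26+27 = 53 > 51.
Any 14th integer completes one of the 8 pairs, so 14 choices force a sum of 51.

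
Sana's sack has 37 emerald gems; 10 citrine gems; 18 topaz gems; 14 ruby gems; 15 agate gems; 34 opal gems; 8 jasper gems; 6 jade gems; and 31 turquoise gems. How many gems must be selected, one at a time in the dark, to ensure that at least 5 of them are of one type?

37

An adversary could hand out at most 4 gems per type: 4 + 4 + 4 + 4 + 4 + 4 + 4 + 4 + 4 = 36 gems and still no type has 5.
One more gem lands in a type already at 4, so 37 draws are enough and 36 are not.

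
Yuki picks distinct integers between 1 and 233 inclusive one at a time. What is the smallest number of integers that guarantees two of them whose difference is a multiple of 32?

Integers whose pairwise differences are multiples of 32 are exactly those sharing a remainder mod 32. By the pigeonhole principle, the 32 residue classes mod 32 are the pigeonholes.
With 32 integers one could put 1 in each residue class and have no class reach 2.
The 33rd integer pushes some class to 2, so 32·1 + 1 = 33.

33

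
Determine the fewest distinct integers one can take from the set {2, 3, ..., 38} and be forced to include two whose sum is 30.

25

A set avoiding the sum 30 can contain at most one of each pair {x, 30−x}, plus the 11 elements whose complement lies outside the range or equal to its own complement.
The integers 15, …, 38 (24 of them) are such a set: any two sum to at least 15+16 = 31 > 30.
By the pigeonhole principle, any 25th integer completes one of the 13 pairs, so 25 choices force a sum of 30.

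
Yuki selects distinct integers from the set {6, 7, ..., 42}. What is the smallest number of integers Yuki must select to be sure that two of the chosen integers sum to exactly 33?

Group the elements by complementary pair {x, 33−x}: {6,27}, {7,26}, {8,25}, …, giving 11 two-element pairs and 15 integers whose partner 33−x falls outside [6,42].
Pigeonhole: treating each of those 26 groups as a pigeonhole, one can pick one integer per group — 26 integers — with no two summing to 33.
The 27th integer lands in an occupied pair, forcing a sum of 33.

27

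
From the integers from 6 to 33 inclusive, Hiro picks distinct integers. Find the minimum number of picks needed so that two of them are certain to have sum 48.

A set avoiding the sum 48 can contain at most one of each pair {x, 48−x}, plus the 10 elements whose complement lies outside the range or equal to its own complement.
The integers 6, …, 24 (19 of them) are such a set: any two sum to at least 6+7 = 13 and at most 23+24 = 47 < 48.
Any 20th integer completes one of the 9 pairs, so 20 choices force a sum of 48.

20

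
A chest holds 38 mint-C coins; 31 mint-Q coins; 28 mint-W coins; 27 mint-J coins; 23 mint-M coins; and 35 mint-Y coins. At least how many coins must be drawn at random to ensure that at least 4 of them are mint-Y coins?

151

In the worst case for collecting mint-Y coins, every non-mint-Y coin comes out first.
There are 38 + 31 + 28 + 27 + 23 = 147 non-mint-Y coins altogether.
After those, each further coin must be mint-Y, so 147 + 4 = 151 draws guarantee 4 mint-Y coins.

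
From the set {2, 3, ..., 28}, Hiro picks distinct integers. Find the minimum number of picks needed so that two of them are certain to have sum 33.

16

Two chosen integers sum to 33 exactly when both halves of some pair {x, 33−x} with 5 ≤ x ≤ 33−x ≤ 28 are chosen — 12 such pairs.
The remaining 3 elements (those with no distinct partner in range) can never complete a 33-sum, so the worst case takes all of them and one from each pair: 3 + 12 = 15.
Pigeonhole: the 16th integer has to be the second member of some pair, so 15 + 1 = 16.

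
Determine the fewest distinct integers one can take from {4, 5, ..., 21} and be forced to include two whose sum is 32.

Group the elements by complementary pair {x, 32−x}: {11,21}, {12,20}, {13,19}, …, giving 5 two-element pairs; the single value 16 (it cannot pair with itself since the integers are distinct); and 7 integers whose partner 32−x falls outside [4,21].
By the pigeonhole principle, treating each of those 13 groups as a pigeonhole, one can pick one integer per group — 13 integers — with no two summing to 32.
The 14th integer lands in an occupied pair, forcing a sum of 32.

14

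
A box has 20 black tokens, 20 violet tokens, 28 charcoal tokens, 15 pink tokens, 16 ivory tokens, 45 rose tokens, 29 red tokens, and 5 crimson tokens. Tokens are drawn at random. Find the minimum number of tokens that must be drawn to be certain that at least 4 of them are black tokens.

In the worst case for collecting black tokens, every non-black token comes out first.
There are 20 + 28 + 15 + 16 + 45 + 29 + 5 = 158 non-black tokens altogether.
After those, each further token must be black, so 158 + 4 = 162 draws guarantee 4 black tokens.

162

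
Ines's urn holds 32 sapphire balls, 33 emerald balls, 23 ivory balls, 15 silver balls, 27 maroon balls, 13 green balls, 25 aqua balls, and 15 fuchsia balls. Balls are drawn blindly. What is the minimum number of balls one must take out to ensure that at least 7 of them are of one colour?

By pigeonhole, the 8 colours are the holes; the balls drawn are the pigeons.
To avoid 7 of any one colour, the worst case takes at most 6 of each colour.
That gives 6 + 6 + 6 + 6 + 6 + 6 + 6 + 6 = 48 balls with no colour reaching 7.
The next ball forces some colour to 7, so 48 + 1 = 49.

49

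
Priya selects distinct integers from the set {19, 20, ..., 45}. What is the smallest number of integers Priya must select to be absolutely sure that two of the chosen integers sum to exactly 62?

Group the elements by complementary pair {x, 62−x}: {19,43}, {20,42}, {21,41}, …, giving 12 two-element pairs, the single value 31 (it cannot pair with itself since the integers are distinct), and 2 integers whose partner 62−x falls outside [19,45].
By the pigeonhole principle, treating each of those 15 groups as a pigeonhole, one can pick one integer per group — 15 integers — with no two summing to 62.
The 16th integer lands in an occupied pair, forcing a sum of 62.

16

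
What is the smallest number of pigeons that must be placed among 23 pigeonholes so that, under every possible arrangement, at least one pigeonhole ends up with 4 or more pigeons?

With 69 pigeons one could put exactly 3 in each of the 23 pigeonholes, and no pigeonhole would reach 4.
One more pigeon must land in a pigeonhole that already has 3, giving it 4.
So 23 × 3 + 1 = 70 pigeons are required.

70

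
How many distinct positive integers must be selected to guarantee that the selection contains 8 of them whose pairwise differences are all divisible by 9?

64

Integers whose pairwise differences are multiples of 9 are exactly those sharing a remainder mod 9. The 9 residue classes mod 9 are the pigeonholes.
With 63 integers one could put 7 in each residue class and have no class reach 8.
The 64th integer pushes some class to 8, so 9·7 + 1 = 64.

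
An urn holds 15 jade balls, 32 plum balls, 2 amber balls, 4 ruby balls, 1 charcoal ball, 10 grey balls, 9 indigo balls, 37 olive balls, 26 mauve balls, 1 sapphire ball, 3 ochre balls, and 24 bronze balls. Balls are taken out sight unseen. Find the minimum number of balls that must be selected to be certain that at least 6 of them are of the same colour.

47

Put each drawn ball into a box by colour. The largest draw with every box below 6 takes min(count, 5) from each colour; colours with fewer than 5 contribute all they have.
Σ min(cᵢ, 5) = 5 + 5 + 2 + 4 + 1 + 5 + 5 + 5 + 5 + 1 + 3 + 5 = 46.
Draw number 46 + 1 = 47 must push one box to 6.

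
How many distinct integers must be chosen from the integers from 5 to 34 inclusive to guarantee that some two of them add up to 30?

21

A set avoiding the sum 30 can contain at most one of each pair {x, 30−x}, plus the 10 elements whose complement lies outside the range or equal to its own complement.
The integers 15, …, 34 (20 of them) are such a set: any two sum to at least 15+16 = 31 > 30.
Pigeonhole: any 21st integer completes one of the 10 pairs, so 21 choices force a sum of 30.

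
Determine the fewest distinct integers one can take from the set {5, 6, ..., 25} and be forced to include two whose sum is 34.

14

Two chosen integers sum to 34 exactly when both halves of some pair {x, 34−x} with 9 ≤ x ≤ 34−x ≤ 25 are chosen — 8 such pairs.
The remaining 5 elements (those with no distinct partner in range) can never complete a 34-sum, so the worst case takes all of them and one from each pair: 5 + 8 = 13.
The 14th integer has to be the second member of some pair, so 13 + 1 = 14.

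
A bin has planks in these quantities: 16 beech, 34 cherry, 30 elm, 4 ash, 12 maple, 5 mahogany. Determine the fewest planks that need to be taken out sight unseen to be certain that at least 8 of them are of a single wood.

38

An adversary could hand out at most 7 planks per wood (ash, mahogany run out sooner): 7 + 7 + 7 + 4 + 7 + 5 = 37 planks and still no wood has 8.
By pigeonhole, one more plank lands in a wood already at 7, so 38 draws are enough and 37 are not.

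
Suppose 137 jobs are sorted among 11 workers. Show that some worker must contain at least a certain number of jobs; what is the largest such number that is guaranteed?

13

The 11 workers are the holes and the 137 jobs are the pigeons.
If every worker held at most 12 jobs, the total would be at most 11 × 12 = 132, which is less than 137.
So some worker holds at least ⌈137/11⌉ = 13 jobs.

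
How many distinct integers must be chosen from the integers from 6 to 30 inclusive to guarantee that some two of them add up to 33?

Two chosen integers sum to 33 exactly when both halves of some pair {x, 33−x} with 6 ≤ x ≤ 33−x ≤ 27 are chosen — 11 such pairs.
The remaining 3 elements (those with no distinct partner in range) can never complete a 33-sum, so the worst case takes all of them and one from each pair: 3 + 11 = 14.
Pigeonhole: the 15th integer has to be the second member of some pair, so 14 + 1 = 15.

15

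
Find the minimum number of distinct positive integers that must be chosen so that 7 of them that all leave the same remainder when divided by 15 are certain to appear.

91

By the pigeonhole principle, the 15 residue classes mod 15 are the pigeonholes.
With 90 integers one could put 6 in each residue class and have no class reach 7.
The 91st integer pushes some class to 7, so 15·6 + 1 = 91.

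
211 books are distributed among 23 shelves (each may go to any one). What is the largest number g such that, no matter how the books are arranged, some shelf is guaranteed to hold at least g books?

10

The 23 shelves are the holes and the 211 books are the pigeons.
If every shelf held at most 9 books, the total would be at most 23 × 9 = 207, which is less than 211.
So some shelf holds at least ⌈211/23⌉ = 10 books.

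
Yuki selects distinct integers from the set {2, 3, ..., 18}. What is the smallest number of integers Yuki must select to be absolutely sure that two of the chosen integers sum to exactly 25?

12

A set avoiding the sum 25 can contain at most one of each pair {x, 25−x}, plus the 5 elements whose complement lies outside the range.
The integers 2, …, 12 (11 of them) are such a set: any two sum to at least 2+3 = 5 and at most 11+12 = 23 < 25.
Any 12th integer completes one of the 6 pairs, so 12 choices force a sum of 25.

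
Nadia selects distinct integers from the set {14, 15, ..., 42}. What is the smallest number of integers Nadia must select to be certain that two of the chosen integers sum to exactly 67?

21

Two chosen integers sum to 67 exactly when both halves of some pair {x, 67−x} with 25 ≤ x ≤ 67−x ≤ 42 are chosen — 9 such pairs.
The remaining 11 elements (those with no distinct partner in range) can never complete a 67-sum, so the worst case takes all of them and one from each pair: 11 + 9 = 20.
The 21st integer has to be the second member of some pair, so 20 + 1 = 21.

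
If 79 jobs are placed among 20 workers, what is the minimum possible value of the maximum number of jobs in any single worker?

4

The 20 workers are the holes and the 79 jobs are the pigeons.
If every worker held at most 3 jobs, the total would be at most 20 × 3 = 60, which is less than 79.
So some worker holds at least ⌈79/20⌉ = 4 jobs.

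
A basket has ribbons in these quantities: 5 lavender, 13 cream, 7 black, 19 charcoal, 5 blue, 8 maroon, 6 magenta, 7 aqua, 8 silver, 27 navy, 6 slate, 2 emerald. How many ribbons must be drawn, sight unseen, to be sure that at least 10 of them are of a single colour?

82

By the pigeonhole principle, put each drawn ribbon into a box by colour. The largest draw with every box below 10 takes min(count, 9) from each colour; colours with fewer than 9 contribute all they have.
Σ min(cᵢ, 9) = 5 + 9 + 7 + 9 + 5 + 8 + 6 + 7 + 8 + 9 + 6 + 2 = 81.
Draw number 81 + 1 = 82 must push one box to 10.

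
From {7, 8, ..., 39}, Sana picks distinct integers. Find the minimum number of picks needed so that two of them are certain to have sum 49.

Two chosen integers sum to 49 exactly when both halves of some pair {x, 49−x} with 10 ≤ x ≤ 49−x ≤ 39 are chosen — 15 such pairs.
The remaining 3 elements (those with no distinct partner in range) can never complete a 49-sum, so the worst case takes all of them and one from each pair: 3 + 15 = 18.
By the pigeonhole principle, the 19th integer has to be the second member of some pair, so 18 + 1 = 19.

19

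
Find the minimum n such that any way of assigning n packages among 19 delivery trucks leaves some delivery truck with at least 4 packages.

With 57 packages one could put exactly 3 in each of the 19 delivery trucks, and no delivery truck would reach 4.
Pigeonhole: one more package must land in a delivery truck that already has 3, giving it 4.
So 19 × 3 + 1 = 58 packages are required.

58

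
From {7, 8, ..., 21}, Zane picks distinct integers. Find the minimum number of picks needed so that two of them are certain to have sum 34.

12

Group the elements by complementary pair {x, 34−x}: {13,21}, {14,20}, {15,19}, …, giving 4 two-element pairs, the single value 17 (it cannot pair with itself since the integers are distinct), and 6 integers whose partner 34−x falls outside [7,21].
Treating each of those 11 groups as a pigeonhole, one can pick one integer per group — 11 integers — with no two summing to 34.
The 12th integer lands in an occupied pair, forcing a sum of 34.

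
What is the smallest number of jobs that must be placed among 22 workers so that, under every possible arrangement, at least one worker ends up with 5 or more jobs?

89

With 88 jobs one could put exactly 4 in each of the 22 workers, and no worker would reach 5.
One more job must land in a worker that already has 4, giving it 5.
So 22 × 4 + 1 = 89 jobs are required.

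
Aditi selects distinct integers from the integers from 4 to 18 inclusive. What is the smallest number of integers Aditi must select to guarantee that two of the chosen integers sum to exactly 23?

A set avoiding the sum 23 can contain at most one of each pair {x, 23−x}, plus the 1 element whose complement lies outside the range.
The integers 4, …, 11 (8 of them) are such a set: any two sum to at least 4+5 = 9 and at most 10+11 = 21 < 23.
By pigeonhole, any 9th integer completes one of the 7 pairs, so 9 choices force a sum of 23.

9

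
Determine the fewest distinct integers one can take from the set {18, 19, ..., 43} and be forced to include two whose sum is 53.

18

Group the elements by complementary pair {x, 53−x}: {18,35}, {19,34}, {20,33}, …, giving 9 two-element pairs and 8 integers whose partner 53−x falls outside [18,43].
Pigeonhole: treating each of those 17 groups as a pigeonhole, one can pick one integer per group — 17 integers — with no two summing to 53.
The 18th integer lands in an occupied pair, forcing a sum of 53.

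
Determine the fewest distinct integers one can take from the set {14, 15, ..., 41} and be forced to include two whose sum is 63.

19

A set avoiding the sum 63 can contain at most one of each pair {x, 63−x}, plus the 8 elements whose complement lies outside the range.
The integers 14, …, 31 (18 of them) are such a set: any two sum to at least 14+15 = 29 and at most 30+31 = 61 < 63.
Any 19th integer completes one of the 10 pairs, so 19 choices force a sum of 63.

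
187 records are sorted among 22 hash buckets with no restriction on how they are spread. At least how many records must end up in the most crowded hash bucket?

Pigeonhole: the 22 hash buckets are the holes and the 187 records are the pigeons.
If every hash bucket held at most 8 records, the total would be at most 22 × 8 = 176, which is less than 187.
So some hash bucket holds at least ⌈187/22⌉ = 9 records.

9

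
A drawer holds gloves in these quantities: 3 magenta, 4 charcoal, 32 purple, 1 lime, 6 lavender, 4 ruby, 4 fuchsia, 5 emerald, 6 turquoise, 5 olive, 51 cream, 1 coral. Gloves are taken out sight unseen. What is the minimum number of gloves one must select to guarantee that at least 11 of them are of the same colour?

Put each drawn glove into a box by colour. The largest draw with every box below 11 takes min(count, 10) from each colour; colours with fewer than 10 contribute all they have.
Σ min(cᵢ, 10) = 3 + 4 + 10 + 1 + 6 + 4 + 4 + 5 + 6 + 5 + 10 + 1 = 59.
Draw number 59 + 1 = 60 must push one box to 11.

60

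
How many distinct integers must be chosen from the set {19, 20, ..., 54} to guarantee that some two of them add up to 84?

Group the elements by complementary pair {x, 84−x}: {30,54}, {31,53}, {32,52}, …, giving 12 two-element pairs; the single value 42 (it cannot pair with itself since the integers are distinct); and 11 integers whose partner 84−x falls outside [19,54].
Treating each of those 24 groups as a pigeonhole, one can pick one integer per group — 24 integers — with no two summing to 84.
The 25th integer lands in an occupied pair, forcing a sum of 84.

25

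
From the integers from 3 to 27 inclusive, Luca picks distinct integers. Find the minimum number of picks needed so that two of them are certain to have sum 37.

17

A set avoiding the sum 37 can contain at most one of each pair {x, 37−x}, plus the 7 elements whose complement lies outside the range.
The integers 3, …, 18 (16 of them) are such a set: any two sum to at least 3+4 = 7 and at most 17+18 = 35 < 37.
Any 17th integer completes one of the 9 pairs, so 17 choices force a sum of 37.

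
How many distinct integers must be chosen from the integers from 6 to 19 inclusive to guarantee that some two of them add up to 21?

A set avoiding the sum 21 can contain at most one of each pair {x, 21−x}, plus the 4 elements whose complement lies outside the range.
The integers 11, …, 19 (9 of them) are such a set: any two sum to at least 11+12 = 23 > 21.
Any 10th integer completes one of the 5 pairs, so 10 choices force a sum of 21.

10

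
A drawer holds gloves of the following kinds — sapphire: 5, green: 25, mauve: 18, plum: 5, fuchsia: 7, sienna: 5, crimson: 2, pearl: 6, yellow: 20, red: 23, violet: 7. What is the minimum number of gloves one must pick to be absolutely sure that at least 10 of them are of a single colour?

74

Put each drawn glove into a box by colour. The largest draw with every box below 10 takes min(count, 9) from each colour; colours with fewer than 9 contribute all they have.
Σ min(cᵢ, 9) = 5 + 9 + 9 + 5 + 7 + 5 + 2 + 6 + 9 + 9 + 7 = 73.
Draw number 73 + 1 = 74 must push one box to 10.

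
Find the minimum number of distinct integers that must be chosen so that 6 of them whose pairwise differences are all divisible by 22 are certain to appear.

111

Integers whose pairwise differences are multiples of 22 are exactly those sharing a remainder mod 22. The 22 residue classes mod 22 are the pigeonholes.
With 110 integers one could put 5 in each residue class and have no class reach 6.
The 111th integer pushes some class to 6, so 22·5 + 1 = 111.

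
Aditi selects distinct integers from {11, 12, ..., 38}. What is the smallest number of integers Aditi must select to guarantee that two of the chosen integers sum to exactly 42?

Two chosen integers sum to 42 exactly when both halves of some pair {x, 42−x} with 11 ≤ x ≤ 42−x ≤ 31 are chosen — 10 such pairs.
The remaining 8 elements (those with no distinct partner in range) can never complete a 42-sum, so the worst case takes all of them and one from each pair: 8 + 10 = 18.
The 19th integer has to be the second member of some pair, so 18 + 1 = 19.

19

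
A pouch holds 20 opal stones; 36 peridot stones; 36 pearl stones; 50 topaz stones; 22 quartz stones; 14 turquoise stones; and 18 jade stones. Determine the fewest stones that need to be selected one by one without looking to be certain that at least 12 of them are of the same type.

Put each drawn stone into a box by type. The largest draw with every box below 12 takes min(count, 11) from each type.
Σ min(cᵢ, 11) = 11 + 11 + 11 + 11 + 11 + 11 + 11 = 77.
Draw number 77 + 1 = 78 must push one box to 12.

78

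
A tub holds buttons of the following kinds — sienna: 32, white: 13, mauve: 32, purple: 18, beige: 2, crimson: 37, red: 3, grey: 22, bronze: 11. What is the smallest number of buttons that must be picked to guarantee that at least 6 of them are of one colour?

41

An adversary could hand out at most 5 buttons per colour (beige, red run out sooner): 5 + 5 + 5 + 5 + 2 + 5 + 3 + 5 + 5 = 40 buttons and still no colour has 6.
By the pigeonhole principle, one more button lands in a colour already at 5, so 41 draws are enough and 40 are not.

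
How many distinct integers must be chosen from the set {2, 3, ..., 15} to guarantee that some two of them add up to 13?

10

Two chosen integers sum to 13 exactly when both halves of some pair {x, 13−x} with 2 ≤ x ≤ 13−x ≤ 11 are chosen — 5 such pairs.
The remaining 4 elements (those with no distinct partner in range) can never complete a 13-sum, so the worst case takes all of them and one from each pair: 4 + 5 = 9.
Pigeonhole: the 10th integer has to be the second member of some pair, so 9 + 1 = 10.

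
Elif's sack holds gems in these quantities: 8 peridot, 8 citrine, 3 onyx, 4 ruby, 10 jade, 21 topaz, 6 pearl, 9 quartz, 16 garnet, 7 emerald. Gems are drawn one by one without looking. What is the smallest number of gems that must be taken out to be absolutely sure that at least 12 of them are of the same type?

78

The 10 types are the holes; the gems drawn are the pigeons.
To avoid 12 of any one type, the worst case takes at most 11 of each type, or every gem of a type that has fewer than 11.
That gives 8 + 8 + 3 + 4 + 10 + 11 + 6 + 9 + 11 + 7 = 77 gems with no type reaching 12.
The next gem forces some type to 12, so 77 + 1 = 78.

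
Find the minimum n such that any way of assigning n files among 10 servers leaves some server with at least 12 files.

111

With 110 files one could put exactly 11 in each of the 10 servers, and no server would reach 12.
By pigeonhole, one more file must land in a server that already has 11, giving it 12.
So 10 × 11 + 1 = 111 files are required.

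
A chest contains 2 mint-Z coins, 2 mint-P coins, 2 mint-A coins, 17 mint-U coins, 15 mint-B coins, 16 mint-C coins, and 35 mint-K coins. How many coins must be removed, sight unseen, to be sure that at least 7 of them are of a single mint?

An adversary could hand out at most 6 coins per mint (mint-Z, mint-P, mint-A run out sooner): 2 + 2 + 2 + 6 + 6 + 6 + 6 = 30 coins and still no mint has 7.
By the pigeonhole principle, one more coin lands in a mint already at 6, so 31 draws are enough and 30 are not.

31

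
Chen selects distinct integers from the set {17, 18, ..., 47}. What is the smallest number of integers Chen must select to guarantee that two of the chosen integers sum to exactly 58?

A set avoiding the sum 58 can contain at most one of each pair {x, 58−x}, plus the 7 elements whose complement lies outside the range or equal to its own complement.
The integers 29, …, 47 (19 of them) are such a set: any two sum to at least 29+30 = 59 > 58.
By pigeonhole, any 20th integer completes one of the 12 pairs, so 20 choices force a sum of 58.

20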